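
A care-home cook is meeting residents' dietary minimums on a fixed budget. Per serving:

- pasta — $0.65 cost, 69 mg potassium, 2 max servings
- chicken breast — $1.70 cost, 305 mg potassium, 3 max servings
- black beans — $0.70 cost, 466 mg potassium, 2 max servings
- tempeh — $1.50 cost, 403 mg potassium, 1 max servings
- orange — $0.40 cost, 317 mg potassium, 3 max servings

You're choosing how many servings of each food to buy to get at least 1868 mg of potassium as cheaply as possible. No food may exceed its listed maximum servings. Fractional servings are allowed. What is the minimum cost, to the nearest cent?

$2.58

Cost per mg of potassium: orange $0.0013, black beans $0.0015, tempeh $0.0037, chicken breast $0.0056, pasta $0.0094.
Take 3 servings of orange: +951.0 mg potassium for $1.20 (total $1.20, still need 917.0 mg).
Take 1.968 servings of black beans: +917.0 mg potassium for $1.38 (total $2.58, still need 0.0 mg).
Greedy by cheapest-per-mg is optimal for a single linear constraint, so the minimum cost is $2.58.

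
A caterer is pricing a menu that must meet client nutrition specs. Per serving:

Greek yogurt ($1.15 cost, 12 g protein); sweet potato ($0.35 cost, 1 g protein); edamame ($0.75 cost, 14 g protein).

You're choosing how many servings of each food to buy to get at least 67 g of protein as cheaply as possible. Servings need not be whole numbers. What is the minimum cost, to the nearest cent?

$3.59

Cost per g of protein: edamame $0.0536, Greek yogurt $0.0958, sweet potato $0.3500.
With no serving limits, use only edamame: 67 g / 14 g = 4.786 servings × $0.75 = $3.59.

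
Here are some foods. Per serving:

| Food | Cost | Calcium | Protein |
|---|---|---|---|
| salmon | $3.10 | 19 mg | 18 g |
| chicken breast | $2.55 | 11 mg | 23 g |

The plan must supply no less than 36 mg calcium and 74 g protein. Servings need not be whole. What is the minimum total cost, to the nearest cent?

An LP optimum is at a vertex; with two nutrient constraints at most two foods are used. Check each candidate.
salmon only: max(36/19, 74/18) = 4.111 servings → $12.74.
chicken breast only: max(36/11, 74/23) = 3.273 servings → $8.35.
salmon + chicken breast with both tight: 0.05858 servings and 3.172 servings → $8.27.
The minimum over all feasible corners is $8.27.

$8.27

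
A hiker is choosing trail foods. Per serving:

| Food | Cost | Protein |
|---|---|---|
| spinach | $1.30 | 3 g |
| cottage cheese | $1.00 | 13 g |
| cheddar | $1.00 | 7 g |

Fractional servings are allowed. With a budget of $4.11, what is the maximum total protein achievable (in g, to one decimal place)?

53.4 g

Protein per dollar: cottage cheese 13, cheddar 7, spinach 2.308.
With no serving limits, spend the whole cost allowance on cottage cheese: $4.11 / $1.00 × 13 g = 53.4 g.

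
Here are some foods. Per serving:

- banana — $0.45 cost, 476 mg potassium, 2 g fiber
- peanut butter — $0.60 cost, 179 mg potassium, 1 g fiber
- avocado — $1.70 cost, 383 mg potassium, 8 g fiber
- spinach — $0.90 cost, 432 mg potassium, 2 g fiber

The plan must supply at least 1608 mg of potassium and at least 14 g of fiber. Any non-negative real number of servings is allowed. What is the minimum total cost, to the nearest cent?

$3.04

The cheapest plan sits at a corner of the feasible region — with two constraints it uses at most two foods.
banana only: max(1608/476, 14/2) = 7 servings → $3.15.
peanut butter only: max(1608/179, 14/1) = 14 servings → $8.40.
avocado only: max(1608/383, 14/8) = 4.198 servings → $7.14.
spinach only: max(1608/432, 14/2) = 7 servings → $6.30.
banana + peanut butter: the both-tight solution has a negative serving — not a feasible corner.
banana + avocado with both tight: 2.466 servings and 1.133 servings → $3.04.
banana + spinach with both targets exact would need a negative amount; discard.
peanut butter + avocado with both tight: 7.152 servings and 0.8561 servings → $5.75.
peanut butter + spinach with both targets exact would need a negative amount; discard.
avocado + spinach with both tight: 1.053 servings and 2.789 servings → $4.30.
The minimum over all feasible corners is $3.04.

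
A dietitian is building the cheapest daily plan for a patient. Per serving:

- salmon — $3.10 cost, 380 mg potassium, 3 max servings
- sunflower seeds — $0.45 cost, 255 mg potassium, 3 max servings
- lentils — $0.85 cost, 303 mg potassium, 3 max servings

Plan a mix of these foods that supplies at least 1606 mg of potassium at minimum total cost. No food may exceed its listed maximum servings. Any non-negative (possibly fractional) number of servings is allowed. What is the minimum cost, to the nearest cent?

$3.71

Cost per mg of potassium: sunflower seeds $0.0018, lentils $0.0028, salmon $0.0082.
Take 3 servings of sunflower seeds: +765.0 mg potassium for $1.35 (total $1.35, still need 841.0 mg).
Take 2.776 servings of lentils: +841.0 mg potassium for $2.36 (total $3.71, still need 0.0 mg).
Greedy by cheapest-per-mg is optimal for a single linear constraint, so the minimum cost is $3.71.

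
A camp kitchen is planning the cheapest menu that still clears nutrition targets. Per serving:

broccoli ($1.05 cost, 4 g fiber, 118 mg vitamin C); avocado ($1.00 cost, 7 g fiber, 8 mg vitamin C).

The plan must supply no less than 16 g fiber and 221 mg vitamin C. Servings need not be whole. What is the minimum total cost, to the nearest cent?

For a min-cost LP with two ≥-constraints, a basic feasible solution has at most two positive variables.
broccoli only: max(16/4, 221/118) = 4 servings → $4.20.
avocado only: max(16/7, 221/8) = 27.62 servings → $27.62.
broccoli + avocado with both tight: 1.787 servings and 1.264 servings → $3.14.
The minimum over all feasible corners is $3.14.

$3.14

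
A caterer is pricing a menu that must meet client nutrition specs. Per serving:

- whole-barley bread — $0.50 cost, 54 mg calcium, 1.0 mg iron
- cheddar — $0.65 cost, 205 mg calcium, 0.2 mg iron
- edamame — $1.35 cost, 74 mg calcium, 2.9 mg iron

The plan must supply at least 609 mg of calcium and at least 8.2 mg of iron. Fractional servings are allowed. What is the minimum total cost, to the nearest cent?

$4.57

Minimising a linear cost over {calcium ≥ 609, iron ≥ 8.2, servings ≥ 0} — the optimum is at a vertex, using one or two foods.
whole-barley bread only: max(609/54, 8.2/1.0) = 11.28 servings → $5.64.
cheddar only: max(609/205, 8.2/0.2) = 41 servings → $26.65.
edamame only: max(609/74, 8.2/2.9) = 8.23 servings → $11.11.
whole-barley bread + cheddar with both tight: 8.029 servings and 0.8558 servings → $4.57.
whole-barley bread + edamame: intersection lies outside the first quadrant.
cheddar + edamame with both tight: 2 servings and 2.69 servings → $4.93.
The minimum over all feasible corners is $4.57.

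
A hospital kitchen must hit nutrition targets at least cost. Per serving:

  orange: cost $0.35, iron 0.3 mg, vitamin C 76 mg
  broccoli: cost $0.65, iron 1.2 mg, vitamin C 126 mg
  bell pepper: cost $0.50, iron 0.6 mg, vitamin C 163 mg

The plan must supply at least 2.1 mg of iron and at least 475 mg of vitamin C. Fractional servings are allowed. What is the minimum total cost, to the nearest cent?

$1.58

orange only: max(2.1/0.3, 475/76) = 7 servings → $2.45.
broccoli only: max(2.1/1.2, 475/126) = 3.77 servings → $2.45.
bell pepper only: max(2.1/0.6, 475/163) = 3.5 servings → $1.75.
orange + broccoli with both tight: 5.719 servings and 0.3202 servings → $2.21.
orange + bell pepper with both targets exact would need a negative amount; discard.
broccoli + bell pepper with both tight: 0.4775 servings and 2.545 servings → $1.58.
The minimum over all feasible corners is $1.58.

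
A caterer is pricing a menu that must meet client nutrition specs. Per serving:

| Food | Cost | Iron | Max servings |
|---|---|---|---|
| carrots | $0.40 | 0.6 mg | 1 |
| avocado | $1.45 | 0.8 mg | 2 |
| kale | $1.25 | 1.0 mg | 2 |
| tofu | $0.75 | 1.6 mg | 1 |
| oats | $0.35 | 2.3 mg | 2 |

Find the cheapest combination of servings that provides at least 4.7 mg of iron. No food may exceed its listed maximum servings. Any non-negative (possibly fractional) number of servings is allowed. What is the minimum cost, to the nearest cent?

$0.75

Cost per mg of iron: oats $0.1522, tofu $0.4688, carrots $0.6667, kale $1.2500, avocado $1.8125.
Take 2 servings of oats: +4.6 mg iron for $0.70 (total $0.70, still need 0.1 mg).
Take 0.0625 servings of tofu: +0.1 mg iron for $0.05 (total $0.75, still need 0.0 mg).
Filling from the cheapest source first is optimal under one linear minimum: $0.75.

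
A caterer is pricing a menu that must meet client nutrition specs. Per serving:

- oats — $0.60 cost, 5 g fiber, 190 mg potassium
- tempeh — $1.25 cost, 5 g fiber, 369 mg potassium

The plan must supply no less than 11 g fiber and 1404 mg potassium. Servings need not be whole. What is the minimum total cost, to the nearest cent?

This is a tiny linear program; its minimum lies at a vertex of the feasible set. List the vertices and price them.
oats only: max(11/5, 1404/190) = 7.389 servings → $4.43.
tempeh only: max(11/5, 1404/369) = 3.805 servings → $4.76.
oats + tempeh: intersection lies outside the first quadrant.
So the least-cost plan costs $4.43.

$4.43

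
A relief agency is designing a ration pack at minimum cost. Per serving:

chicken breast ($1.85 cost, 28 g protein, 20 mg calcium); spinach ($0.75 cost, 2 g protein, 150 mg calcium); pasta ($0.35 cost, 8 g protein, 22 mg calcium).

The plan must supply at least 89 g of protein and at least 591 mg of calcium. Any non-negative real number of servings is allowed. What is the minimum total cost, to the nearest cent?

With two linear requirements the optimum uses one or two foods; enumerate the corners.
chicken breast only: max(89/28, 591/20) = 29.55 servings → $54.67.
spinach only: max(89/2, 591/150) = 44.5 servings → $33.38.
pasta only: max(89/8, 591/22) = 26.86 servings → $9.40.
chicken breast + spinach with both tight: 2.925 servings and 3.55 servings → $8.07.
chicken breast + pasta: intersection lies outside the first quadrant.
spinach + pasta with both tight: 2.396 servings and 10.53 servings → $5.48.
The minimum over all feasible corners is $5.48.

$5.48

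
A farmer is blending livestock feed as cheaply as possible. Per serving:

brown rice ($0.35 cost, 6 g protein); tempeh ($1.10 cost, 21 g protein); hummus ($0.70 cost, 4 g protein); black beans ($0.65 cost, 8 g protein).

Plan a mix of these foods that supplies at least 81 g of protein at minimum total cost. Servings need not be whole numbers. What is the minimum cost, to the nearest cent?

$4.24

Cost per g of protein: tempeh $0.0524, brown rice $0.0583, black beans $0.0813, hummus $0.1750.
With no serving limits, use only tempeh: 81 g / 21 g = 3.857 servings × $1.10 = $4.24.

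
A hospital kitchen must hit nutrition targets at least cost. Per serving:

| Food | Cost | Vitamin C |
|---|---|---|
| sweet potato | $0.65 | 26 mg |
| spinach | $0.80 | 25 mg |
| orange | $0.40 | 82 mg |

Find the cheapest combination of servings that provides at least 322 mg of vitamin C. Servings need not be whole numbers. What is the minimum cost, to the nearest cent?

Cost per mg of vitamin C: orange $0.0049, sweet potato $0.0250, spinach $0.0320.
With no serving limits, use only orange: 322 mg / 82 mg = 3.927 servings × $0.40 = $1.57.

$1.57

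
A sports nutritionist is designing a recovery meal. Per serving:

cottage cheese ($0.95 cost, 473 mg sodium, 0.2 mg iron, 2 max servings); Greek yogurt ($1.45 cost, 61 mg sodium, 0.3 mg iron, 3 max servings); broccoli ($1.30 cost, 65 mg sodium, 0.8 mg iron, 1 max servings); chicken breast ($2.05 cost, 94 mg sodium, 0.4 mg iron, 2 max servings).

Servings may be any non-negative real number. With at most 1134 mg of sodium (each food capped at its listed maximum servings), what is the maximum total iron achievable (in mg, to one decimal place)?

Iron per mg sodium: broccoli 0.01231, Greek yogurt 0.004918, chicken breast 0.004255, cottage cheese 0.0004228.
Take 1 serving of broccoli: uses 65 mg sodium, +0.8 mg iron (running total 0.8 mg).
Take 3 servings of Greek yogurt: uses 183 mg sodium, +0.9 mg iron (running total 1.7 mg).
Take 2 servings of chicken breast: uses 188 mg sodium, +0.8 mg iron (running total 2.5 mg).
Take 1.476 servings of cottage cheese: uses 698 mg sodium, +0.3 mg iron (running total 2.8 mg).
Greedy by best ratio exhausts the sodium allowance optimally: 2.8 mg.

2.8 mg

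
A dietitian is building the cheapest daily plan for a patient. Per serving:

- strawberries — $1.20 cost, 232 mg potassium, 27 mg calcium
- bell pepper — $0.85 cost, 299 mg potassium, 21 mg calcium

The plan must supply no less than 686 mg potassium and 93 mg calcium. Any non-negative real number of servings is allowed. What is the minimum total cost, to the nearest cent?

Two binding constraints pin down two serving amounts, so the optimal mix uses at most two foods. The candidates are each food alone (scaled to the tighter of potassium/calcium) and each pair with both constraints tight.
strawberries only: max(686/232, 93/27) = 3.444 servings → $4.13.
bell pepper only: max(686/299, 93/21) = 4.429 servings → $3.76.
strawberries + bell pepper with both targets exact would need a negative amount; discard.
So the least-cost plan costs $3.76.

$3.76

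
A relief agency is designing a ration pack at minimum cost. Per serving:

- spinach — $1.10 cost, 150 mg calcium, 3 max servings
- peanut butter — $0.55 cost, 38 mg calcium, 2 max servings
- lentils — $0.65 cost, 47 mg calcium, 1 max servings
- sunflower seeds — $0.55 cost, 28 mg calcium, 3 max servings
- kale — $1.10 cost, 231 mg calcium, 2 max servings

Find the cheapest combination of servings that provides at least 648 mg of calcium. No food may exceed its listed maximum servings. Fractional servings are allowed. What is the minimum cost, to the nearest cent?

Cost per mg of calcium: kale $0.0048, spinach $0.0073, lentils $0.0138, peanut butter $0.0145, sunflower seeds $0.0196.
Take 2 servings of kale: +462.0 mg calcium for $2.20 (total $2.20, still need 186.0 mg).
Take 1.24 servings of spinach: +186.0 mg calcium for $1.36 (total $3.56, still need 0.0 mg).
Filling from the cheapest source first is optimal under one linear minimum: $3.56.

$3.56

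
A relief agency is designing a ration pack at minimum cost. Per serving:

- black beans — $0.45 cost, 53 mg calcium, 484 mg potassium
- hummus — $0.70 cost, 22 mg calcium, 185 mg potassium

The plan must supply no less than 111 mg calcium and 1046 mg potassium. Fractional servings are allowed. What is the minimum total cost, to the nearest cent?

$0.97

Two binding constraints pin down two serving amounts, so the optimal mix uses at most two foods. The candidates are each food alone (scaled to the tighter of calcium/potassium) and each pair with both constraints tight.
black beans only: max(111/53, 1046/484) = 2.161 servings → $0.97.
hummus only: max(111/22, 1046/185) = 5.654 servings → $3.96.
black beans + hummus: the both-tight solution has a negative serving — not a feasible corner.
So the least-cost plan costs $0.97.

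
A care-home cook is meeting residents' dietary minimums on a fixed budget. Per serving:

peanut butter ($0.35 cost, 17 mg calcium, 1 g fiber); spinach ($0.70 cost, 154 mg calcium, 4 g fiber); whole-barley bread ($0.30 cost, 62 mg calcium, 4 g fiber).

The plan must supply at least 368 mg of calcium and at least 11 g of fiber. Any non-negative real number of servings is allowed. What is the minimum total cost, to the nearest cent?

$1.68

Compare the cost at each extreme point of the feasible region.
peanut butter only: max(368/17, 11/1) = 21.65 servings → $7.58.
spinach only: max(368/154, 11/4) = 2.75 servings → $1.93.
whole-barley bread only: max(368/62, 11/4) = 5.935 servings → $1.78.
peanut butter + spinach with both tight: 2.581 servings and 2.105 servings → $2.38.
peanut butter + whole-barley bread with both targets exact would need a negative amount; discard.
spinach + whole-barley bread with both tight: 2.147 servings and 0.6033 servings → $1.68.
The minimum over all feasible corners is $1.68.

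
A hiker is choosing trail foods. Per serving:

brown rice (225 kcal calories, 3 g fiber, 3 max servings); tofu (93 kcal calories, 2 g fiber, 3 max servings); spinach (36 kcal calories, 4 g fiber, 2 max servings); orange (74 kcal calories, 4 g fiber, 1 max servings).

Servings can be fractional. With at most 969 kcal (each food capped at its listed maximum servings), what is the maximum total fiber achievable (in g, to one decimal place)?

25.3 g

Fiber per kcal: spinach 0.1111, orange 0.05405, tofu 0.02151, brown rice 0.01333.
Take 2 servings of spinach: uses 72 kcal, +8.0 g fiber (running total 8.0 g).
Take 1 serving of orange: uses 74 kcal, +4.0 g fiber (running total 12.0 g).
Take 3 servings of tofu: uses 279 kcal, +6.0 g fiber (running total 18.0 g).
Take 2.418 servings of brown rice: uses 544 kcal, +7.3 g fiber (running total 25.3 g).
Greedy by best ratio exhausts the calories allowance optimally: 25.3 g.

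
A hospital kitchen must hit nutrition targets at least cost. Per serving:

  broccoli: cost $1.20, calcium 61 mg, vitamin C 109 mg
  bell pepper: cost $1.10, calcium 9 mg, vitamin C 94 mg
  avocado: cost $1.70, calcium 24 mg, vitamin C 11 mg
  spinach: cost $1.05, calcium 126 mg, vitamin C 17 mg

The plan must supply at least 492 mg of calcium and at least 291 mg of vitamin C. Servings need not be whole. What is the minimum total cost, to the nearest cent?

Check every corner: each single food scaled to meet both minima, and each pair solved so both constraints bind.
broccoli only: max(492/61, 291/109) = 8.066 servings → $9.68.
bell pepper only: max(492/9, 291/94) = 54.67 servings → $60.13.
avocado only: max(492/24, 291/11) = 26.45 servings → $44.97.
spinach only: max(492/126, 291/17) = 17.12 servings → $17.97.
broccoli + bell pepper: intersection lies outside the first quadrant.
broccoli + avocado with both tight: 0.8082 servings and 18.45 servings → $32.33.
broccoli + spinach with both tight: 2.229 servings and 2.826 servings → $5.64.
bell pepper + avocado with both tight: 0.7288 servings and 20.23 servings → $35.19.
bell pepper + spinach with both tight: 2.421 servings and 3.732 servings → $6.58.
avocado + spinach: intersection lies outside the first quadrant.
The minimum over all feasible corners is $5.64.

$5.64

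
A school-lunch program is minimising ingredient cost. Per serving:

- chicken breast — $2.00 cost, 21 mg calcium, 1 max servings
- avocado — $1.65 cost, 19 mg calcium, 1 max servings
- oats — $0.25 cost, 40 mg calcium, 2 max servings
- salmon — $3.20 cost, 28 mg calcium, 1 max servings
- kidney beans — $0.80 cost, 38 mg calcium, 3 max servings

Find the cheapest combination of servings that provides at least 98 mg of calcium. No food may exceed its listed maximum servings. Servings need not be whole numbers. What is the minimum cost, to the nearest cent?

Cost per mg of calcium: oats $0.0063, kidney beans $0.0211, avocado $0.0868, chicken breast $0.0952, salmon $0.1143.
Take 2 servings of oats: +80.0 mg calcium for $0.50 (total $0.50, still need 18.0 mg).
Take 0.4737 servings of kidney beans: +18.0 mg calcium for $0.38 (total $0.88, still need 0.0 mg).
Greedy by cheapest-per-mg is optimal for a single linear constraint, so the minimum cost is $0.88.

$0.88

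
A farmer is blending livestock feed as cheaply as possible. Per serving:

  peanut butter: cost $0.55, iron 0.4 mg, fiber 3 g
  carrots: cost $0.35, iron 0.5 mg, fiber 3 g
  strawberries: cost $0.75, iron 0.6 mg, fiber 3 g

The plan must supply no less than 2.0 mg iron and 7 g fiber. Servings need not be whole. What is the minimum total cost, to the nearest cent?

$1.40

A basic optimal solution has at most two foods positive. Try each food alone and each pair with both targets met exactly.
peanut butter only: max(2.0/0.4, 7/3) = 5 servings → $2.75.
carrots only: max(2.0/0.5, 7/3) = 4 servings → $1.40.
strawberries only: max(2.0/0.6, 7/3) = 3.333 servings → $2.50.
peanut butter + carrots: intersection lies outside the first quadrant.
peanut butter + strawberries: the both-tight solution has a negative serving — not a feasible corner.
carrots + strawberries with both targets exact would need a negative amount; discard.
The minimum over all feasible corners is $1.40.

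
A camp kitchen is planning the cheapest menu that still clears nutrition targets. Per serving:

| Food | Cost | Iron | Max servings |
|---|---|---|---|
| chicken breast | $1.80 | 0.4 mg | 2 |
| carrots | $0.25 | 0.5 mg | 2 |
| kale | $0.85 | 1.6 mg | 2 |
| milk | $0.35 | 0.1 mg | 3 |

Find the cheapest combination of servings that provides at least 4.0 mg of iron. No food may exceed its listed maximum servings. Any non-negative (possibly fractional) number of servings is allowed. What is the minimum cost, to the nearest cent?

$2.09

Cost per mg of iron: carrots $0.5000, kale $0.5312, milk $3.5000, chicken breast $4.5000.
Take 2 servings of carrots: +1.0 mg iron for $0.50 (total $0.50, still need 3.0 mg).
Take 1.875 servings of kale: +3.0 mg iron for $1.59 (total $2.09, still need 0.0 mg).
Filling from the cheapest source first is optimal under one linear minimum: $2.09.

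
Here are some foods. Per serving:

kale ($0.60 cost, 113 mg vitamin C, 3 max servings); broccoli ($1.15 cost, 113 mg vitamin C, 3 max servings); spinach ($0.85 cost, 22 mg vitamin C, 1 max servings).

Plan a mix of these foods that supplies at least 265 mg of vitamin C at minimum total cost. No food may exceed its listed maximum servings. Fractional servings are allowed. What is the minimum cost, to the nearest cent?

$1.41

Cost per mg of vitamin C: kale $0.0053, broccoli $0.0102, spinach $0.0386.
Take 2.345 servings of kale: +265.0 mg vitamin C for $1.41 (total $1.41, still need 0.0 mg).
Filling from the cheapest source first is optimal under one linear minimum: $1.41.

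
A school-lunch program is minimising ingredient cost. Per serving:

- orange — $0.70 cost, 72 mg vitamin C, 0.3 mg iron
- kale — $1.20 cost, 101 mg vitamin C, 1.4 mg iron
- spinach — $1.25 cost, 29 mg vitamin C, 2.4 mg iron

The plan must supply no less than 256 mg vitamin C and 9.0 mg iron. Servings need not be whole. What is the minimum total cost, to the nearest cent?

$5.51

This is a tiny linear program; its minimum lies at a vertex of the feasible set. List the vertices and price them.
orange only: max(256/72, 9.0/0.3) = 30 servings → $21.00.
kale only: max(256/101, 9.0/1.4) = 6.429 servings → $7.71.
spinach only: max(256/29, 9.0/2.4) = 8.828 servings → $11.03.
orange + kale: the both-tight solution has a negative serving — not a feasible corner.
orange + spinach with both tight: 2.154 servings and 3.481 servings → $5.86.
kale + spinach with both tight: 1.751 servings and 2.728 servings → $5.51.
So the least-cost plan costs $5.51.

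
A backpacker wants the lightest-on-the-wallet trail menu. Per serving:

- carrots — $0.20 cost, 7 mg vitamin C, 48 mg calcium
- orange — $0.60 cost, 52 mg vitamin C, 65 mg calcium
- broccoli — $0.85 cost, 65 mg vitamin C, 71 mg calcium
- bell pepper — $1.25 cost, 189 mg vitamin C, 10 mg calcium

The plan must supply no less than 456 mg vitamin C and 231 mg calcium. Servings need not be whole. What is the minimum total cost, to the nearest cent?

$3.68

A basic optimal solution has at most two foods positive. Try each food alone and each pair with both targets met exactly.
carrots only: max(456/7, 231/48) = 65.14 servings → $13.03.
orange only: max(456/52, 231/65) = 8.769 servings → $5.26.
broccoli only: max(456/65, 231/71) = 7.015 servings → $5.96.
bell pepper only: max(456/189, 231/10) = 23.1 servings → $28.88.
carrots + orange: the both-tight solution has a negative serving — not a feasible corner.
carrots + broccoli: intersection lies outside the first quadrant.
carrots + bell pepper with both tight: 4.343 servings and 2.252 servings → $3.68.
orange + broccoli: intersection lies outside the first quadrant.
orange + bell pepper with both tight: 3.323 servings and 1.498 servings → $3.87.
broccoli + bell pepper with both tight: 3.062 servings and 1.36 servings → $4.30.
The minimum over all feasible corners is $3.68.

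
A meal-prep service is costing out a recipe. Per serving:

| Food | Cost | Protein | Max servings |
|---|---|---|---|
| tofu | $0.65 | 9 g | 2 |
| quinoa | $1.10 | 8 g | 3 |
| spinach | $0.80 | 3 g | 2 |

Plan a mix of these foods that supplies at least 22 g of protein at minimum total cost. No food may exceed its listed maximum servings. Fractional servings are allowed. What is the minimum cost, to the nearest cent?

$1.85

Cost per g of protein: tofu $0.0722, quinoa $0.1375, spinach $0.2667.
Take 2 servings of tofu: +18.0 g protein for $1.30 (total $1.30, still need 4.0 g).
Take 0.5 servings of quinoa: +4.0 g protein for $0.55 (total $1.85, still need 0.0 g).
Filling from the cheapest source first is optimal under one linear minimum: $1.85.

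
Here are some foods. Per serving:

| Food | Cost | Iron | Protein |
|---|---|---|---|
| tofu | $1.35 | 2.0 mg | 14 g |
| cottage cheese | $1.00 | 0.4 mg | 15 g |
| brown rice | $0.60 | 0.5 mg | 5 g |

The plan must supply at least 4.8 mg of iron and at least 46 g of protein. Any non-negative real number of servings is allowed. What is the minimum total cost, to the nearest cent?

Compare the cost at each extreme point of the feasible region.
tofu only: max(4.8/2.0, 46/14) = 3.286 servings → $4.44.
cottage cheese only: max(4.8/0.4, 46/15) = 12 servings → $12.00.
brown rice only: max(4.8/0.5, 46/5) = 9.6 servings → $5.76.
tofu + cottage cheese with both tight: 2.197 servings and 1.016 servings → $3.98.
tofu + brown rice with both tight: 0.3333 servings and 8.267 servings → $5.41.
cottage cheese + brown rice: the both-tight solution has a negative serving — not a feasible corner.
Cheapest feasible corner: $3.98.

$3.98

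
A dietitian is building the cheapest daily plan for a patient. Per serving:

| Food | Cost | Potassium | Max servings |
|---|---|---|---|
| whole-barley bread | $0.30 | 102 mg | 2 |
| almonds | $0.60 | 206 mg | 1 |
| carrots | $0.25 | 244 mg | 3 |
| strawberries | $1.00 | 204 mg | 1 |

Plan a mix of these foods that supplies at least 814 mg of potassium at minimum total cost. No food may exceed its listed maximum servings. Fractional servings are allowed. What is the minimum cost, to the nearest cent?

$0.99

Cost per mg of potassium: carrots $0.0010, almonds $0.0029, whole-barley bread $0.0029, strawberries $0.0049.
Take 3 servings of carrots: +732.0 mg potassium for $0.75 (total $0.75, still need 82.0 mg).
Take 0.3981 servings of almonds: +82.0 mg potassium for $0.24 (total $0.99, still need 0.0 mg).
Greedy by cheapest-per-mg is optimal for a single linear constraint, so the minimum cost is $0.99.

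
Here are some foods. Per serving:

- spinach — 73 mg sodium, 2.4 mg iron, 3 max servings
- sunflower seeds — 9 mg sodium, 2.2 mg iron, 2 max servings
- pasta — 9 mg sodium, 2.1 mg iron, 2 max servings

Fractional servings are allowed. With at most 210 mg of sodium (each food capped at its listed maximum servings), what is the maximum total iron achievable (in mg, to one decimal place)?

14.3 mg

Iron per mg sodium: sunflower seeds 0.2444, pasta 0.2333, spinach 0.03288.
Take 2 servings of sunflower seeds: uses 18 mg sodium, +4.4 mg iron (running total 4.4 mg).
Take 2 servings of pasta: uses 18 mg sodium, +4.2 mg iron (running total 8.6 mg).
Take 2.384 servings of spinach: uses 174 mg sodium, +5.7 mg iron (running total 14.3 mg).
Greedy by best ratio exhausts the sodium allowance optimally: 14.3 mg.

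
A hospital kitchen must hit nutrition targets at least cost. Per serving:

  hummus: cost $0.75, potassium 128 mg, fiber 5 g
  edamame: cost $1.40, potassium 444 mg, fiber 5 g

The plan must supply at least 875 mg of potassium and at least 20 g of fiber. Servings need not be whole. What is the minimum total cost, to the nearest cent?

$3.75

This is a tiny linear program; its minimum lies at a vertex of the feasible set. List the vertices and price them.
hummus only: max(875/128, 20/5) = 6.836 servings → $5.13.
edamame only: max(875/444, 20/5) = 4 servings → $5.60.
hummus + edamame with both tight: 2.851 servings and 1.149 servings → $3.75.
So the least-cost plan costs $3.75.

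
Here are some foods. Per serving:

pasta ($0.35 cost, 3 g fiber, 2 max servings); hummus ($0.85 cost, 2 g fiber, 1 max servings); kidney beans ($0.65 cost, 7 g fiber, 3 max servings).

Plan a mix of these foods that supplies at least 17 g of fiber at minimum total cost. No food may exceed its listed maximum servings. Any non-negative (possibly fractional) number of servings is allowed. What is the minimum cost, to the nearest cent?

$1.58

Cost per g of fiber: kidney beans $0.0929, pasta $0.1167, hummus $0.4250.
Take 2.429 servings of kidney beans: +17.0 g fiber for $1.58 (total $1.58, still need 0.0 g).
Filling from the cheapest source first is optimal under one linear minimum: $1.58.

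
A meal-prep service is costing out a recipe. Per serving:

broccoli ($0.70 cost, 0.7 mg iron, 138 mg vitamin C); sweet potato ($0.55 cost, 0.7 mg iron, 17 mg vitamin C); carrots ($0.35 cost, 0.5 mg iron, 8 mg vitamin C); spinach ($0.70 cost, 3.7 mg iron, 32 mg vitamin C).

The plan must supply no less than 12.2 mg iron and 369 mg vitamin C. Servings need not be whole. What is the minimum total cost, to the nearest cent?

Check every corner: each single food scaled to meet both minima, and each pair solved so both constraints bind.
broccoli only: max(12.2/0.7, 369/138) = 17.43 servings → $12.20.
sweet potato only: max(12.2/0.7, 369/17) = 21.71 servings → $11.94.
carrots only: max(12.2/0.5, 369/8) = 46.12 servings → $16.14.
spinach only: max(12.2/3.7, 369/32) = 11.53 servings → $8.07.
broccoli + sweet potato with both tight: 0.6009 servings and 16.83 servings → $9.68.
broccoli + carrots with both tight: 1.371 servings and 22.48 servings → $8.83.
broccoli + spinach with both tight: 1.997 servings and 2.92 servings → $3.44.
sweet potato + carrots: intersection lies outside the first quadrant.
sweet potato + spinach: intersection lies outside the first quadrant.
carrots + spinach: intersection lies outside the first quadrant.
So the least-cost plan costs $3.44.

$3.44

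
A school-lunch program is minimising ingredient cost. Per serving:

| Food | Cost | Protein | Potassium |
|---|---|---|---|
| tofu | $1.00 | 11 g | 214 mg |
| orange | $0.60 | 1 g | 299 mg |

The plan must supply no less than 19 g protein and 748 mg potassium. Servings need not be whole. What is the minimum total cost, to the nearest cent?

$2.42

The cheapest plan sits at a corner of the feasible region — with two constraints it uses at most two foods.
tofu only: max(19/11, 748/214) = 3.495 servings → $3.50.
orange only: max(19/1, 748/299) = 19 servings → $11.40.
tofu + orange with both tight: 1.604 servings and 1.353 servings → $2.42.
So the least-cost plan costs $2.42.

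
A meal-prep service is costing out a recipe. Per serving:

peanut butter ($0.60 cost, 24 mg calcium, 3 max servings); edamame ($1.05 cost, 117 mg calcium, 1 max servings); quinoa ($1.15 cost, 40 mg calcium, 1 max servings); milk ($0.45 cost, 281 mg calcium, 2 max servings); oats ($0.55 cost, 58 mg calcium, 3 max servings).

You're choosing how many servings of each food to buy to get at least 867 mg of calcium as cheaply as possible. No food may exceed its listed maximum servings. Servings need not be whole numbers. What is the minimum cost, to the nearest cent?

Cost per mg of calcium: milk $0.0016, edamame $0.0090, oats $0.0095, peanut butter $0.0250, quinoa $0.0288.
Take 2 servings of milk: +562.0 mg calcium for $0.90 (total $0.90, still need 305.0 mg).
Take 1 serving of edamame: +117.0 mg calcium for $1.05 (total $1.95, still need 188.0 mg).
Take 3 servings of oats: +174.0 mg calcium for $1.65 (total $3.60, still need 14.0 mg).
Take 0.5833 servings of peanut butter: +14.0 mg calcium for $0.35 (total $3.95, still need 0.0 mg).
Filling from the cheapest source first is optimal under one linear minimum: $3.95.

$3.95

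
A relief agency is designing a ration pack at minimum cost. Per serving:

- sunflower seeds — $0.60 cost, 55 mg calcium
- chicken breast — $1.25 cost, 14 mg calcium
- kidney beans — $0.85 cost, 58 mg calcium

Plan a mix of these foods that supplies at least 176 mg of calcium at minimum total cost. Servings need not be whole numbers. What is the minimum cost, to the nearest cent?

Cost per mg of calcium: sunflower seeds $0.0109, kidney beans $0.0147, chicken breast $0.0893.
With no serving limits, use only sunflower seeds: 176 mg / 55 mg = 3.2 servings × $0.60 = $1.92.

$1.92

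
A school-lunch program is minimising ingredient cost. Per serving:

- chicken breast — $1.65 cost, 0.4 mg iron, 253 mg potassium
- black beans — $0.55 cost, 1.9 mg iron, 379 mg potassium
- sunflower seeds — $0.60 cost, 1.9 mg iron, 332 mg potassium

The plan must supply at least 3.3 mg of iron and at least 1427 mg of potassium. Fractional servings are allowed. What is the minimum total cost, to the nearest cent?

$2.07

An LP optimum is at a vertex; with two nutrient constraints at most two foods are used. Check each candidate.
chicken breast only: max(3.3/0.4, 1427/253) = 8.25 servings → $13.61.
black beans only: max(3.3/1.9, 1427/379) = 3.765 servings → $2.07.
sunflower seeds only: max(3.3/1.9, 1427/332) = 4.298 servings → $2.58.
chicken breast + black beans with both tight: 4.438 servings and 0.8025 servings → $7.76.
chicken breast + sunflower seeds with both tight: 4.644 servings and 0.7591 servings → $8.12.
black beans + sunflower seeds: the both-tight solution has a negative serving — not a feasible corner.
Cheapest feasible corner: $2.07.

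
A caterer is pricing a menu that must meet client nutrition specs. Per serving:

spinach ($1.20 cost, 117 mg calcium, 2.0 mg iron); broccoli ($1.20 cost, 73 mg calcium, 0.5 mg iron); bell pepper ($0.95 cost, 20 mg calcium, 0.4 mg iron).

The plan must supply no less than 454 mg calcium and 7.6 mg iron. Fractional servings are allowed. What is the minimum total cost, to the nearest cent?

Check every corner: each single food scaled to meet both minima, and each pair solved so both constraints bind.
spinach only: max(454/117, 7.6/2.0) = 3.88 servings → $4.66.
broccoli only: max(454/73, 7.6/0.5) = 15.2 servings → $18.24.
bell pepper only: max(454/20, 7.6/0.4) = 22.7 servings → $21.57.
spinach + broccoli with both tight: 3.746 servings and 0.2149 servings → $4.75.
spinach + bell pepper: the both-tight solution has a negative serving — not a feasible corner.
broccoli + bell pepper with both tight: 1.542 servings and 17.07 servings → $18.07.
So the least-cost plan costs $4.66.

$4.66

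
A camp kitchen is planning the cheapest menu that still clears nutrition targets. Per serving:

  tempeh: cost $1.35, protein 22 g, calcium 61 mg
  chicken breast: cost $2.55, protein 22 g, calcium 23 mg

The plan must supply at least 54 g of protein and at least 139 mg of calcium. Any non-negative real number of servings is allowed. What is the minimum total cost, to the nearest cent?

$3.31

tempeh only: max(54/22, 139/61) = 2.455 servings → $3.31.
chicken breast only: max(54/22, 139/23) = 6.043 servings → $15.41.
tempeh + chicken breast with both tight: 2.172 servings and 0.2823 servings → $3.65.
Cheapest feasible corner: $3.31.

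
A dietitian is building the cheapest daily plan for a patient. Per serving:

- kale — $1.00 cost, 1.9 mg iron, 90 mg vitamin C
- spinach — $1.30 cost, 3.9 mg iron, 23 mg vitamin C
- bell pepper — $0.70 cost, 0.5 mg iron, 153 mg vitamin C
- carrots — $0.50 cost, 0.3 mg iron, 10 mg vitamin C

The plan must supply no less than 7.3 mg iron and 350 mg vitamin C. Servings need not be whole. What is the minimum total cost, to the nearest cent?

The cheapest plan sits at a corner of the feasible region — with two constraints it uses at most two foods.
kale only: max(7.3/1.9, 350/90) = 3.889 servings → $3.89.
spinach only: max(7.3/3.9, 350/23) = 15.22 servings → $19.78.
bell pepper only: max(7.3/0.5, 350/153) = 14.6 servings → $10.22.
carrots only: max(7.3/0.3, 350/10) = 35 servings → $17.50.
kale + spinach with both targets exact would need a negative amount; discard.
kale + bell pepper with both tight: 3.834 servings and 0.03256 servings → $3.86.
kale + carrots: intersection lies outside the first quadrant.
spinach + bell pepper with both tight: 1.61 servings and 2.046 servings → $3.52.
spinach + carrots: intersection lies outside the first quadrant.
bell pepper + carrots with both tight: 0.7824 servings and 23.03 servings → $12.06.
Cheapest feasible corner: $3.52.

$3.52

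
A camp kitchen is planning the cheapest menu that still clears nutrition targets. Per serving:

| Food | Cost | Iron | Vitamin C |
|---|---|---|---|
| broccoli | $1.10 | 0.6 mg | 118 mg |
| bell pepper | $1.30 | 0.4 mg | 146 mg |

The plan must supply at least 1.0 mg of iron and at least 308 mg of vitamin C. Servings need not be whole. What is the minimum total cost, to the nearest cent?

At the optimum either one food covers both requirements or two foods hit both targets exactly; no other combination can be cheaper.
broccoli only: max(1.0/0.6, 308/118) = 2.61 servings → $2.87.
bell pepper only: max(1.0/0.4, 308/146) = 2.5 servings → $3.25.
broccoli + bell pepper with both tight: 0.5644 servings and 1.653 servings → $2.77.
Cheapest feasible corner: $2.77.

$2.77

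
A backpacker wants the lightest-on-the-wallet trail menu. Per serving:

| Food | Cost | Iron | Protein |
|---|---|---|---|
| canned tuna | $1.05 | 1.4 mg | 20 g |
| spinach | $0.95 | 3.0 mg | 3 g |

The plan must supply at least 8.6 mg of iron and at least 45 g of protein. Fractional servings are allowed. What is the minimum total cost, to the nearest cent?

$3.91

Check every corner: each single food scaled to meet both minima, and each pair solved so both constraints bind.
canned tuna only: max(8.6/1.4, 45/20) = 6.143 servings → $6.45.
spinach only: max(8.6/3.0, 45/3) = 15 servings → $14.25.
canned tuna + spinach with both tight: 1.957 servings and 1.953 servings → $3.91.
Cheapest feasible corner: $3.91.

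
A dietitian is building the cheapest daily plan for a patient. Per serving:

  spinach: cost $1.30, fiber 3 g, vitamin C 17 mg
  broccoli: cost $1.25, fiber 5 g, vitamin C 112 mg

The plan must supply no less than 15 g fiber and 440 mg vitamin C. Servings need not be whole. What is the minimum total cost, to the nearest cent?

Check every corner: each single food scaled to meet both minima, and each pair solved so both constraints bind.
spinach only: max(15/3, 440/17) = 25.88 servings → $33.65.
broccoli only: max(15/5, 440/112) = 3.929 servings → $4.91.
spinach + broccoli: intersection lies outside the first quadrant.
Cheapest feasible corner: $4.91.

$4.91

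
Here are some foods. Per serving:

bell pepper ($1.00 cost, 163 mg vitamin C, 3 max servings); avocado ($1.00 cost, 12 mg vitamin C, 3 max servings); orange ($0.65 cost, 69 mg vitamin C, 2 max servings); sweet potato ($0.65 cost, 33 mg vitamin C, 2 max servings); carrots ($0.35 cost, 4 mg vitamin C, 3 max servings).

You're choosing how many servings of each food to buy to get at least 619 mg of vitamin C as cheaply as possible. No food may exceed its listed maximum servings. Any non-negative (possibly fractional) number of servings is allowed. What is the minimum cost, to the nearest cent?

Cost per mg of vitamin C: bell pepper $0.0061, orange $0.0094, sweet potato $0.0197, avocado $0.0833, carrots $0.0875.
Take 3 servings of bell pepper: +489.0 mg vitamin C for $3.00 (total $3.00, still need 130.0 mg).
Take 1.884 servings of orange: +130.0 mg vitamin C for $1.22 (total $4.22, still need 0.0 mg).
Greedy by cheapest-per-mg is optimal for a single linear constraint, so the minimum cost is $4.22.

$4.22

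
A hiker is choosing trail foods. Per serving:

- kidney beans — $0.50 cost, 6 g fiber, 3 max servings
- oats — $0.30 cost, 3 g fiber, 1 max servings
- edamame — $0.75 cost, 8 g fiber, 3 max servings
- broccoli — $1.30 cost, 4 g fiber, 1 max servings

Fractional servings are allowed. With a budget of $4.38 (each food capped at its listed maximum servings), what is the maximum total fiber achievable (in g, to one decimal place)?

Fiber per dollar: kidney beans 12, edamame 10.67, oats 10, broccoli 3.077.
Take 3 servings of kidney beans: spends $1.50, +18.0 g fiber (running total 18.0 g).
Take 3 servings of edamame: spends $2.25, +24.0 g fiber (running total 42.0 g).
Take 1 serving of oats: spends $0.30, +3.0 g fiber (running total 45.0 g).
Take 0.2538 servings of broccoli: spends $0.33, +1.0 g fiber (running total 46.0 g).
Filling greedily by fiber-per-dollar is optimal for one linear limit, giving 46.0 g.

46.0 g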